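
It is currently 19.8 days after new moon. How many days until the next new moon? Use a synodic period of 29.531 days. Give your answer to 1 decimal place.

One full lunation from the last new moon is 29.531 d; remaining = 29.531 − 19.8 = 9.731 d.

9.7 days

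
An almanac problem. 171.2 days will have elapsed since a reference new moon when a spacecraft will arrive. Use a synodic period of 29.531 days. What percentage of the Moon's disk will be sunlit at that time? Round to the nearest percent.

171.2 d spans 5 complete synodic months (5 × 29.531 = 147.66 d) plus 23.54 d.
The Moon has covered 23.54/29.531 of its cycle, so θ ≈ 360° × 23.54/29.531 = 287.0°.
cos 287.0° = 0.293, so f = (1 − 0.293)/2 = 0.354, so 35%.

35%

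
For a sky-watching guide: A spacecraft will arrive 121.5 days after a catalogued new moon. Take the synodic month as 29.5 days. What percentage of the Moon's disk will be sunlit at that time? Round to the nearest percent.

13%

121.5 d spans 4 complete synodic months (4 × 29.5 = 118.00 d) plus 3.50 d.
The Moon has covered 3.50/29.5 of its cycle, so θ ≈ 360° × 3.50/29.5 = 42.7°.
Illuminated fraction = (1 − cos 42.7°)/2 = (1 − 0.735)/2 ≈ 0.133, so 13%.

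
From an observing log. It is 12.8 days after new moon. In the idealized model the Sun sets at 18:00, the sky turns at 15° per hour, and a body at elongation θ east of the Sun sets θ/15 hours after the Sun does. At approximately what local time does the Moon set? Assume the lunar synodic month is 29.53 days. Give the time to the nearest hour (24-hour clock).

04:00

Elongation θ = 360° × 12.8/29.53 ≈ 156.0°.
The Moon trails the Sun by θ/15 = 156.0/15 ≈ 10.40 hours.
18:00 + 10.40 h ≈ 04:24 → 04:00 to the nearest hour.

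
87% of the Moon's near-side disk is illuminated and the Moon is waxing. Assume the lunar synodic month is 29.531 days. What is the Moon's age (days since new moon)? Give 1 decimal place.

Invert f = (1 − cos θ)/2 to get cos θ = 1 − 2(0.87) = -0.740, hence θ₀ = arccos -0.740 = 137.7°.
Before full moon the principal value applies: θ = 137.7°.
At 360°/29.531 d per day, 137.7° corresponds to 11.30 days.

11.3 days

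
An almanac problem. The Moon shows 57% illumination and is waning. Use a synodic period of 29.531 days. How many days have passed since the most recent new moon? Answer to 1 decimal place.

21.5 days

cos θ = 1 − 2f = -0.140, giving a principal value of 98.0°.
Since the Moon is past full (waning), take the reflex angle: θ = 360° − 98.0° = 262.0°.
At 360°/29.531 d per day, 262.0° corresponds to 21.49 days.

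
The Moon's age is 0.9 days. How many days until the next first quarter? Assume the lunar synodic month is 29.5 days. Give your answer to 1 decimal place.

First quarter is 0.25 of the way through the cycle: age 0.25 × 29.5 = 7.375 d.
So 6.475 days remain (7.375 − 0.9).

6.5 days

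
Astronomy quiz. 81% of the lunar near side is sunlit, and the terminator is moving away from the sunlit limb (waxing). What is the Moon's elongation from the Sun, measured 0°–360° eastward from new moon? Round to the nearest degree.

128°

From f = (1 − cos θ)/2: cos θ = 1 − 2×0.81 = -0.620; arccos → 128.3°.
The Moon is waxing (0°–180°), so θ = 128.3° directly.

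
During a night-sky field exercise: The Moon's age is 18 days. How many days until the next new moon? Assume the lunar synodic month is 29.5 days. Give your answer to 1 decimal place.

11.5 days

The next new moon completes the synodic month: 29.5 − 18 = 11.500 days.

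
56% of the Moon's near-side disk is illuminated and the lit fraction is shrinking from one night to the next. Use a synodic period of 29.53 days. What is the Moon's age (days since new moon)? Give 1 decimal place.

Invert f = (1 − cos θ)/2 to get cos θ = 1 − 2(0.56) = -0.120, hence θ₀ = arccos -0.120 = 96.9°.
A waning Moon lies in 180°–360°, so θ = 360° − 96.9° = 263.1°.
That fraction of the synodic month is 263.1/360 × 29.53 d ≈ 21.58 d.

21.6 days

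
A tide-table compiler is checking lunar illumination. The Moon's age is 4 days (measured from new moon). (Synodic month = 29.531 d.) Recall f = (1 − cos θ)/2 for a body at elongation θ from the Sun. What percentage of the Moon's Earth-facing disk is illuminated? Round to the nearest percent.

17%

The Moon has covered 4/29.531 of its cycle, so θ ≈ 360° × 4/29.531 = 48.8°.
With cos θ = 0.659, the lit fraction is (1 − 0.659)/2 ≈ 0.170, so 17%.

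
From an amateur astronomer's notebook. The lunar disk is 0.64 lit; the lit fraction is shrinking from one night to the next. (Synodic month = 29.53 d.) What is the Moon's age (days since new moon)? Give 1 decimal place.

20.8 days

Invert f = (1 − cos θ)/2 to get cos θ = 1 − 2(0.64) = -0.280, hence θ₀ = arccos -0.280 = 106.3°.
Waning ⇒ past full, so θ = 360° − 106.3° = 253.7°.
Age = 29.53 × 253.7°/360° ≈ 20.81 days.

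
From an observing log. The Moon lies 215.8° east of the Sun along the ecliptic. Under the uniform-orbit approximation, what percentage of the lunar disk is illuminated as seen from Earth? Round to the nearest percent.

Half-versine of 215.8°: (1 − (-0.811))/2 = 0.906, i.e. 91%.

91%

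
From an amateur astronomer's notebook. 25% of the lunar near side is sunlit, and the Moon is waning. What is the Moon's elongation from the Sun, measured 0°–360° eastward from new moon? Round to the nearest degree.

300°

cos θ = 1 − 2f = 0.500, giving a principal value of 60.0°.
A waning Moon lies in 180°–360°, so θ = 360° − 60.0° = 300.0°.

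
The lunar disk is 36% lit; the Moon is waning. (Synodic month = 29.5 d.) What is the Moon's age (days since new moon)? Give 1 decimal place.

23.5 days

Invert f = (1 − cos θ)/2 to get cos θ = 1 − 2(0.36) = 0.280, hence θ₀ = arccos 0.280 = 73.7°.
Waning ⇒ past full, so θ = 360° − 73.7° = 286.3°.
That fraction of the synodic month is 286.3/360 × 29.5 d ≈ 23.46 d.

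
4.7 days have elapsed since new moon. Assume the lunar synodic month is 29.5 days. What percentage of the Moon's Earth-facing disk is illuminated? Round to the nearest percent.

Elongation θ = 360° × 4.7/29.5 ≈ 57.4°.
With cos θ = 0.539, the lit fraction is (1 − 0.539)/2 ≈ 0.230, so 23%.

23%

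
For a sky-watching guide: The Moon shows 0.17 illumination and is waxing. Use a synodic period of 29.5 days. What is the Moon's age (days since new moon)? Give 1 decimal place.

4.0 days

cos θ = 1 − 2f = 0.660, giving a principal value of 48.7°.
Waxing ⇒ before full, so θ = 48.7°.
Age = 29.5 × 48.7°/360° ≈ 3.99 days.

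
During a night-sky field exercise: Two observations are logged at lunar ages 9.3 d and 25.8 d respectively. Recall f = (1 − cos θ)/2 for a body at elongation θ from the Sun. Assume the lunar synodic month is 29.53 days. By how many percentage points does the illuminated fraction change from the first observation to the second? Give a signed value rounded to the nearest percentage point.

-55 pp

θ₁ = 360° × 9.3/29.53 = 113.4°, f₁ = (1 − cos θ₁)/2 = 0.698.
θ₂ = 360° × 25.8/29.53 = 314.5°, f₂ = (1 − cos θ₂)/2 = 0.149.
Change = f₂ − f₁ = -0.549 → -55 percentage points.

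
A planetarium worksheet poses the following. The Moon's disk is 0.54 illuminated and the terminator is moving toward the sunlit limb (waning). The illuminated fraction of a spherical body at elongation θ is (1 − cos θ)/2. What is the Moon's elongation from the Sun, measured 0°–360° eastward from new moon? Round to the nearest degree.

cos θ = 1 − 2f = -0.080, giving a principal value of 94.6°.
Since the Moon is past full (waning), take the reflex angle: θ = 360° − 94.6° = 265.4°.

265°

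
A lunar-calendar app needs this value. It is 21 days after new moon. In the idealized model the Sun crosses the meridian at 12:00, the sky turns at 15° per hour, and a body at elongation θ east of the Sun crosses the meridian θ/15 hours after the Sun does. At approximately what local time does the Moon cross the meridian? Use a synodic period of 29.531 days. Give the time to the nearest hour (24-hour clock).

05:00

Elongation θ = 360° × 21/29.531 ≈ 256.0°.
The Moon trails the Sun by θ/15 = 256.0/15 ≈ 17.07 hours.
12:00 + 17.07 h ≈ 05:04 → 05:00 to the nearest hour.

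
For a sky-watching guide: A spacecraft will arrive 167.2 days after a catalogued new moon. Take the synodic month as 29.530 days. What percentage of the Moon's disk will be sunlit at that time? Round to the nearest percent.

76%

167.2/29.530 = 5.662 lunations, so 5 complete cycles and 19.55 d into the next.
The Moon has covered 19.55/29.530 of its cycle, so θ ≈ 360° × 19.55/29.530 = 238.3°.
Illuminated fraction = (1 − cos 238.3°)/2 = (1 − (-0.525))/2 ≈ 0.762, so 76%.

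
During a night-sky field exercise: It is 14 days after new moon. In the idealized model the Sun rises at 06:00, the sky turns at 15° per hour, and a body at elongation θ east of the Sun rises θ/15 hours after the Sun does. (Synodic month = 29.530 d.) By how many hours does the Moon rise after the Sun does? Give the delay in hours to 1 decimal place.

The Moon has covered 14/29.530 of its cycle, so θ ≈ 360° × 14/29.530 = 170.7°.
Delay after the Sun = 170.7° / (15°/h) ≈ 11.38 h.
So the Moon rises 11.38 h after the Sun.

11.4 h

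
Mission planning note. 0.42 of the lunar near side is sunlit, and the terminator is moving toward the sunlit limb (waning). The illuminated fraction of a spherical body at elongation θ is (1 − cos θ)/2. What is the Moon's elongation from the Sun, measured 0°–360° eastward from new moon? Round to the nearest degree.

279°

Invert f = (1 − cos θ)/2 to get cos θ = 1 − 2(0.42) = 0.160, hence θ₀ = arccos 0.160 = 80.8°.
A waning Moon lies in 180°–360°, so θ = 360° − 80.8° = 279.2°.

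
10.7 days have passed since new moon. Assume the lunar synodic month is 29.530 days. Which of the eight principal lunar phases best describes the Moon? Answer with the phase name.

waxing gibbous

θ ≈ 360° × 10.7/29.530 = 130°, which falls in the waxing gibbous sector.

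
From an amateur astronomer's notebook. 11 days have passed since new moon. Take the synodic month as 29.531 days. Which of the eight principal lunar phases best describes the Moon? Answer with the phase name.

waxing gibbous

θ ≈ 360° × 11/29.531 = 134°, which falls in the waxing gibbous sector.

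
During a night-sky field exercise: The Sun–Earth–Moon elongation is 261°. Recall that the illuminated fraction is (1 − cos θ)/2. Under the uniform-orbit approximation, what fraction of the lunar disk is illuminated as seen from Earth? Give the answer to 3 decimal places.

Half-versine of 261°: (1 − (-0.156))/2 = 0.578.

0.578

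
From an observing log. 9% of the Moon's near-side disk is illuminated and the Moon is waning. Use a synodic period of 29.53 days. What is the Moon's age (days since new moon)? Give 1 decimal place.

26.7 days

Invert f = (1 − cos θ)/2 to get cos θ = 1 − 2(0.09) = 0.820, hence θ₀ = arccos 0.820 = 34.9°.
A waning Moon lies in 180°–360°, so θ = 360° − 34.9° = 325.1°.
At 360°/29.53 d per day, 325.1° corresponds to 26.67 days.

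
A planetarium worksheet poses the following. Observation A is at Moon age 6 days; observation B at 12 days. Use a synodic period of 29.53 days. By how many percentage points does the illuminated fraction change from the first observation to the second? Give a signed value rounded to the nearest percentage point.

+56 percentage points

θ₁ = 360° × 6/29.53 = 73.1°, f₁ = (1 − cos θ₁)/2 = 0.355.
θ₂ = 360° × 12/29.53 = 146.3°, f₂ = (1 − cos θ₂)/2 = 0.916.
Change = f₂ − f₁ = +0.561 → +56 percentage points.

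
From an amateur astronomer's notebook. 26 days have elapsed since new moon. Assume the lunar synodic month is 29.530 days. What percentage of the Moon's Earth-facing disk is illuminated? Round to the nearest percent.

13%

Phase angle: θ = 360°·(26 d)/(29.530 d) = 317.0°.
With cos θ = 0.731, the lit fraction is (1 − 0.731)/2 ≈ 0.135, so 13%.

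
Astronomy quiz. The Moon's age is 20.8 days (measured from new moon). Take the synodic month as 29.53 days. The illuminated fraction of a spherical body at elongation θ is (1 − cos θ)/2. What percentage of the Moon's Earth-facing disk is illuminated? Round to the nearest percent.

The Moon has covered 20.8/29.53 of its cycle, so θ ≈ 360° × 20.8/29.53 = 253.6°.
With cos θ = (-0.283), the lit fraction is (1 − (-0.283))/2 ≈ 0.641, so 64%.

64%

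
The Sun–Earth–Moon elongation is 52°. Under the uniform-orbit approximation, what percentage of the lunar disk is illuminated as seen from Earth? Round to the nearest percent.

cos 52° = 0.616, so f = (1 − 0.616)/2 = 0.192, i.e. 19%.

19%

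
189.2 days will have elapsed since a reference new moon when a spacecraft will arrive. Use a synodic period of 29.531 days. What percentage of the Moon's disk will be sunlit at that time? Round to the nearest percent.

189.2 d spans 6 complete synodic months (6 × 29.531 = 177.19 d) plus 12.01 d.
The Moon has covered 12.01/29.531 of its cycle, so θ ≈ 360° × 12.01/29.531 = 146.5°.
With cos θ = (-0.833), the lit fraction is (1 − (-0.833))/2 ≈ 0.917, so 92%.

92%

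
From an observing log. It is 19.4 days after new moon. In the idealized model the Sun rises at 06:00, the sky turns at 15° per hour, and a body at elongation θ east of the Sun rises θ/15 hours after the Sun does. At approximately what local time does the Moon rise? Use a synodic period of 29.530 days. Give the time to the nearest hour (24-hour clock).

22:00

The Moon has covered 19.4/29.530 of its cycle, so θ ≈ 360° × 19.4/29.530 = 236.5°.
At 15° of sky rotation per hour, 236.5° corresponds to a 15.77 h lag.
06:00 + 15.77 h ≈ 21:46 → 22:00 to the nearest hour.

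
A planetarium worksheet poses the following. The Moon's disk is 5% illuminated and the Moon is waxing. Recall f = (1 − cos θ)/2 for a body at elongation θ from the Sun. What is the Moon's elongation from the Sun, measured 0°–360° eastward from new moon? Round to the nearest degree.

26°

From f = (1 − cos θ)/2: cos θ = 1 − 2×0.05 = 0.900; arccos → 25.8°.
Waxing ⇒ before full, so θ = 25.8°.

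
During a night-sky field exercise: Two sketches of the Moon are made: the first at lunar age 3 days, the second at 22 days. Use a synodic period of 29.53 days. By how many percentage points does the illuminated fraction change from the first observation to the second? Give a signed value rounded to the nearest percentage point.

θ₁ = 360° × 3/29.53 = 36.6°, f₁ = (1 − cos θ₁)/2 = 0.098.
θ₂ = 360° × 22/29.53 = 268.2°, f₂ = (1 − cos θ₂)/2 = 0.516.
Change = f₂ − f₁ = +0.417 → +42 percentage points.

+42 percentage points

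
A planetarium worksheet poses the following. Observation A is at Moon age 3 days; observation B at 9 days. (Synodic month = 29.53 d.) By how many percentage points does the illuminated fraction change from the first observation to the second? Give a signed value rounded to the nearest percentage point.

First observation: θ = 360°·3/29.53 = 36.6°, so f = 0.098.
Second observation: θ = 109.7°, f = 0.669.
Δf = 0.669 − 0.098 = +0.570, i.e. +57 pp.

+57 percentage points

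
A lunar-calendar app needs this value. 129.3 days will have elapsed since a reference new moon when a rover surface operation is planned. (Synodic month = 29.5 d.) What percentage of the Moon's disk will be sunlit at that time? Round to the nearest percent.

129.3 d spans 4 complete synodic months (4 × 29.5 = 118.00 d) plus 11.30 d.
Phase angle: θ = 360°·(11.30 d)/(29.5 d) = 137.9°.
With cos θ = (-0.742), the lit fraction is (1 − (-0.742))/2 ≈ 0.871, so 87%.

87%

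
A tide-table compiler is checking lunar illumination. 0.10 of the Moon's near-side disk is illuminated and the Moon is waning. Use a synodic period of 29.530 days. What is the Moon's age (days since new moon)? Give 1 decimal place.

26.5 days

cos θ = 1 − 2f = 0.800, giving a principal value of 36.9°.
Waning ⇒ past full, so θ = 360° − 36.9° = 323.1°.
That fraction of the synodic month is 323.1/360 × 29.530 d ≈ 26.51 d.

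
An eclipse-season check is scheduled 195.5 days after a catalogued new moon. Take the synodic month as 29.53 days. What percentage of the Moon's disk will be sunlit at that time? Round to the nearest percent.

195.5/29.53 = 6.620 lunations, so 6 complete cycles and 18.32 d into the next.
Phase angle: θ = 360°·(18.32 d)/(29.53 d) = 223.3°.
Illuminated fraction = (1 − cos 223.3°)/2 = (1 − (-0.727))/2 ≈ 0.864, so 86%.

86%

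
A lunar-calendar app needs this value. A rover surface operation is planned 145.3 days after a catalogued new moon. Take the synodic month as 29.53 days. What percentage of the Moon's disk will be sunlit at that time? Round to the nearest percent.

6%

145.3 d spans 4 complete synodic months (4 × 29.53 = 118.12 d) plus 27.18 d.
The Moon has covered 27.18/29.53 of its cycle, so θ ≈ 360° × 27.18/29.53 = 331.4°.
Illuminated fraction = (1 − cos 331.4°)/2 = (1 − 0.878)/2 ≈ 0.061, so 6%.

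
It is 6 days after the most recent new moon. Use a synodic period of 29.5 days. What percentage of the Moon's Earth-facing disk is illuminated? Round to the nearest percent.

Elongation θ = 360° × 6/29.5 ≈ 73.2°.
cos 73.2° = 0.289, so f = (1 − 0.289)/2 = 0.356, so 36%.

36%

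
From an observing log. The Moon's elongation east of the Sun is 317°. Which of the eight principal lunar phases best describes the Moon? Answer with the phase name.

waning crescent

317° lies in the waning crescent sector of the 8-phase cycle.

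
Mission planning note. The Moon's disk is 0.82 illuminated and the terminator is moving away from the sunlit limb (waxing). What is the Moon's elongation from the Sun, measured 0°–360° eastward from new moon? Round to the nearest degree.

130°

Invert f = (1 − cos θ)/2 to get cos θ = 1 − 2(0.82) = -0.640, hence θ₀ = arccos -0.640 = 129.8°.
Waxing ⇒ before full, so θ = 129.8°.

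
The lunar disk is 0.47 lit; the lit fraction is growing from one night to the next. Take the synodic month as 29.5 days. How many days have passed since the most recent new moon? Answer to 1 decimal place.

From f = (1 − cos θ)/2: cos θ = 1 − 2×0.47 = 0.060; arccos → 86.6°.
The Moon is waxing (0°–180°), so θ = 86.6° directly.
That fraction of the synodic month is 86.6/360 × 29.5 d ≈ 7.09 d.

7.1 days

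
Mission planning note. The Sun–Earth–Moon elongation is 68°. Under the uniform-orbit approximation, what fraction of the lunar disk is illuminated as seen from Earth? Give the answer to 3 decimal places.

0.313

Half-versine of 68°: (1 − 0.375)/2 = 0.313.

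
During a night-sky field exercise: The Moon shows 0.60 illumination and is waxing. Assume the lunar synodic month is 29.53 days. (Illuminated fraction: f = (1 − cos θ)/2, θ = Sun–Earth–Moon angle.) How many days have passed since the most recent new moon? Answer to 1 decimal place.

8.3 days

cos θ = 1 − 2f = -0.200, giving a principal value of 101.5°.
Before full moon the principal value applies: θ = 101.5°.
At 360°/29.53 d per day, 101.5° corresponds to 8.33 days.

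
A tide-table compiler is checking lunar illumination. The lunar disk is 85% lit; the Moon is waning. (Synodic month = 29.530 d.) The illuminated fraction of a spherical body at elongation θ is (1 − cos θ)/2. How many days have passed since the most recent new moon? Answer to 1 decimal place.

18.5 days

From f = (1 − cos θ)/2: cos θ = 1 − 2×0.85 = -0.700; arccos → 134.4°.
Waning ⇒ past full, so θ = 360° − 134.4° = 225.6°.
Age = 29.530 × 225.6°/360° ≈ 18.50 days.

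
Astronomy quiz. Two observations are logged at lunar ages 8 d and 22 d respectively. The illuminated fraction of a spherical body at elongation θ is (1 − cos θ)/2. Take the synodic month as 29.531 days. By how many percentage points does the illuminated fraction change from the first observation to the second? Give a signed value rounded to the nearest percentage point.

-5 percentage points

θ₁ = 360° × 8/29.531 = 97.5°, f₁ = (1 − cos θ₁)/2 = 0.565.
θ₂ = 360° × 22/29.531 = 268.2°, f₂ = (1 − cos θ₂)/2 = 0.516.
Change = f₂ − f₁ = -0.050 → -5 percentage points.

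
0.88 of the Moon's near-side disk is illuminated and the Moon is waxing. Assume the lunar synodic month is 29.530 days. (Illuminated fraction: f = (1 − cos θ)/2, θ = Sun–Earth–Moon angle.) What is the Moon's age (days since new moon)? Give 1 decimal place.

11.4 days

From f = (1 − cos θ)/2: cos θ = 1 − 2×0.88 = -0.760; arccos → 139.5°.
Before full moon the principal value applies: θ = 139.5°.
Age = 29.530 × 139.5°/360° ≈ 11.44 days.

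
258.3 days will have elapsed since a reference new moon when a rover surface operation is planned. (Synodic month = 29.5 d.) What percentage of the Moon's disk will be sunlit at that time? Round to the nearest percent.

48%

258.3/29.5 = 8.756 lunations, so 8 complete cycles and 22.30 d into the next.
Elongation θ = 360° × 22.30/29.5 ≈ 272.1°.
With cos θ = 0.037, the lit fraction is (1 − 0.037)/2 ≈ 0.481, so 48%.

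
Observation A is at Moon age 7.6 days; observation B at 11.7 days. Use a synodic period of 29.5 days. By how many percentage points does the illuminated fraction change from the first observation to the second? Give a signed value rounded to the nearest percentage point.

+37 percentage points

θ₁ = 360° × 7.6/29.5 = 92.7°, f₁ = (1 − cos θ₁)/2 = 0.524.
θ₂ = 360° × 11.7/29.5 = 142.8°, f₂ = (1 − cos θ₂)/2 = 0.898.
Change = f₂ − f₁ = +0.374 → +37 percentage points.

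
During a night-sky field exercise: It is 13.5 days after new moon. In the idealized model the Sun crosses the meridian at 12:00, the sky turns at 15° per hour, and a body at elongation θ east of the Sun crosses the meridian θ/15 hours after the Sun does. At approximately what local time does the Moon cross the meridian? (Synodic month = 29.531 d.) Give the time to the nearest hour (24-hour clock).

23:00

Elongation θ = 360° × 13.5/29.531 ≈ 164.6°.
The Moon trails the Sun by θ/15 = 164.6/15 ≈ 10.97 hours.
12:00 + 10.97 h ≈ 22:58 → 23:00 to the nearest hour.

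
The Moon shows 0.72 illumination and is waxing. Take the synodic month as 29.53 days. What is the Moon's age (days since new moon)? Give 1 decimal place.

9.5 days

From f = (1 − cos θ)/2: cos θ = 1 − 2×0.72 = -0.440; arccos → 116.1°.
The Moon is waxing (0°–180°), so θ = 116.1° directly.
That fraction of the synodic month is 116.1/360 × 29.53 d ≈ 9.52 d.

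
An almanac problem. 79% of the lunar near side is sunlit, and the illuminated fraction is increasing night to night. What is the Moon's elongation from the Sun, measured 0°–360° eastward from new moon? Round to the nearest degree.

cos θ = 1 − 2f = -0.580, giving a principal value of 125.5°.
Waxing ⇒ before full, so θ = 125.5°.

125°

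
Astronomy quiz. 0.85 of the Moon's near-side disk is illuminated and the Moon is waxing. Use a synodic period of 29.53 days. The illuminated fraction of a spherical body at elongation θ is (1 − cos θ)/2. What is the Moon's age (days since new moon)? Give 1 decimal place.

11.0 days

From f = (1 − cos θ)/2: cos θ = 1 − 2×0.85 = -0.700; arccos → 134.4°.
Waxing ⇒ before full, so θ = 134.4°.
Age = 29.53 × 134.4°/360° ≈ 11.03 days.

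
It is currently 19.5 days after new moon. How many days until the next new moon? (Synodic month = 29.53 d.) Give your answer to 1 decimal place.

The next new moon completes the synodic month: 29.53 − 19.5 = 10.030 days.

10.0 days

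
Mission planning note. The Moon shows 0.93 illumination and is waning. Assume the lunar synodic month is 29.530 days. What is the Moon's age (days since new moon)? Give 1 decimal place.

17.3 days

From f = (1 − cos θ)/2: cos θ = 1 − 2×0.93 = -0.860; arccos → 149.3°.
Waning ⇒ past full, so θ = 360° − 149.3° = 210.7°.
That fraction of the synodic month is 210.7/360 × 29.530 d ≈ 17.28 d.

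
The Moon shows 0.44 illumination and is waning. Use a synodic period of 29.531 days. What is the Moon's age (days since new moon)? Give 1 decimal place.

22.7 days

From f = (1 − cos θ)/2: cos θ = 1 − 2×0.44 = 0.120; arccos → 83.1°.
Waning ⇒ past full, so θ = 360° − 83.1° = 276.9°.
At 360°/29.531 d per day, 276.9° corresponds to 22.71 days.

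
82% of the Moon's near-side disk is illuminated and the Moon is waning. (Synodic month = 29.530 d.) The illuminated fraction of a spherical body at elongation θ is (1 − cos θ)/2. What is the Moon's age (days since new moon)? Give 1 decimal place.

From f = (1 − cos θ)/2: cos θ = 1 − 2×0.82 = -0.640; arccos → 129.8°.
Since the Moon is past full (waning), take the reflex angle: θ = 360° − 129.8° = 230.2°.
That fraction of the synodic month is 230.2/360 × 29.530 d ≈ 18.88 d.

18.9 days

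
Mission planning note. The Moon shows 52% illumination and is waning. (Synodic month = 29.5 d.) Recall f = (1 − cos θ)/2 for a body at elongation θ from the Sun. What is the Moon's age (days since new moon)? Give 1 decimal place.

Invert f = (1 − cos θ)/2 to get cos θ = 1 − 2(0.52) = -0.040, hence θ₀ = arccos -0.040 = 92.3°.
A waning Moon lies in 180°–360°, so θ = 360° − 92.3° = 267.7°.
Age = 29.5 × 267.7°/360° ≈ 21.94 days.

21.9 days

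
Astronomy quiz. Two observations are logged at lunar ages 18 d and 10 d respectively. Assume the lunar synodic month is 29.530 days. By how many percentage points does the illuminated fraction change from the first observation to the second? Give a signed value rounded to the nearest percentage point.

First observation: θ = 360°·18/29.530 = 219.4°, so f = 0.886.
Second observation: θ = 121.9°, f = 0.764.
Δf = 0.764 − 0.886 = -0.122, i.e. -12 pp.

-12 percentage points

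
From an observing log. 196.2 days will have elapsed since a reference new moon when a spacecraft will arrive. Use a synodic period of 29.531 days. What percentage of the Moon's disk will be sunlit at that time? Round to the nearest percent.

81%

196.2/29.531 = 6.644 lunations, so 6 complete cycles and 19.01 d into the next.
Elongation θ = 360° × 19.01/29.531 ≈ 231.8°.
With cos θ = (-0.619), the lit fraction is (1 − (-0.619))/2 ≈ 0.809, so 81%.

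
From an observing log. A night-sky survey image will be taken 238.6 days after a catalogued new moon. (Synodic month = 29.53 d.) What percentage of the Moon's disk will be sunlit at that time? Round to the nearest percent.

238.6/29.53 = 8.080 lunations, so 8 complete cycles and 2.36 d into the next.
Phase angle: θ = 360°·(2.36 d)/(29.53 d) = 28.8°.
With cos θ = 0.877, the lit fraction is (1 − 0.877)/2 ≈ 0.062, so 6%.

6%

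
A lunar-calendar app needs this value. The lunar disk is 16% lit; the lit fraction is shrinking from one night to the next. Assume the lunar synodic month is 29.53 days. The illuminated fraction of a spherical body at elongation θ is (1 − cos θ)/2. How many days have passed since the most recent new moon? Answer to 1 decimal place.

25.7 days

From f = (1 − cos θ)/2: cos θ = 1 − 2×0.16 = 0.680; arccos → 47.2°.
Since the Moon is past full (waning), take the reflex angle: θ = 360° − 47.2° = 312.8°.
That fraction of the synodic month is 312.8/360 × 29.53 d ≈ 25.66 d.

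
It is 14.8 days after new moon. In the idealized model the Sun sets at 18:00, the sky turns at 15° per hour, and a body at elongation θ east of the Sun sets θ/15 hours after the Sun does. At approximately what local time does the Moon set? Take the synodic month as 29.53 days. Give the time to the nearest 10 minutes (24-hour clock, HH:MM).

06:00

Phase angle: θ = 360°·(14.8 d)/(29.53 d) = 180.4°.
Delay after the Sun = 180.4° / (15°/h) ≈ 12.03 h.
18:00 + 12.028 h ≈ 06:02 → 06:00 to the nearest ten minutes.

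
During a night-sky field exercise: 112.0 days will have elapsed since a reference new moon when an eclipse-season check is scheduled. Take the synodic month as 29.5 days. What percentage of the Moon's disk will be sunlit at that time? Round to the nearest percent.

36%

112.0 d spans 3 complete synodic months (3 × 29.5 = 88.50 d) plus 23.50 d.
The Moon has covered 23.50/29.5 of its cycle, so θ ≈ 360° × 23.50/29.5 = 286.8°.
With cos θ = 0.289, the lit fraction is (1 − 0.289)/2 ≈ 0.356, so 36%.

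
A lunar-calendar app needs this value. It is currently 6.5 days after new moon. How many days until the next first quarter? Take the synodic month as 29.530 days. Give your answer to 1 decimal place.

0.9 days

First quarter occurs at elongation 90°, i.e. at age 29.530 × 90/360 = 7.383 d.
That is 7.383 − 6.5 = 0.883 days ahead.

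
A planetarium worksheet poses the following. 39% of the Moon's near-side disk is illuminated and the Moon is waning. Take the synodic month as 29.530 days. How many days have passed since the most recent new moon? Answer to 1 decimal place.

cos θ = 1 − 2f = 0.220, giving a principal value of 77.3°.
A waning Moon lies in 180°–360°, so θ = 360° − 77.3° = 282.7°.
That fraction of the synodic month is 282.7/360 × 29.530 d ≈ 23.19 d.

23.2 days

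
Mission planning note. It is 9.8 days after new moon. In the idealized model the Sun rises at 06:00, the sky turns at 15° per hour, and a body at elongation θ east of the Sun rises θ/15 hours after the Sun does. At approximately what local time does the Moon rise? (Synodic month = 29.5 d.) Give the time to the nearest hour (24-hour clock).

Elongation θ = 360° × 9.8/29.5 ≈ 119.6°.
The Moon trails the Sun by θ/15 = 119.6/15 ≈ 7.97 hours.
06:00 + 7.97 h ≈ 13:58 → 14:00 to the nearest hour.

14:00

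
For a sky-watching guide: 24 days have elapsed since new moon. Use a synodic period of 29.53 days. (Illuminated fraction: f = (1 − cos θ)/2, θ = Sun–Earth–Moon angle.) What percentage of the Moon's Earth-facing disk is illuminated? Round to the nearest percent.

The Moon has covered 24/29.53 of its cycle, so θ ≈ 360° × 24/29.53 = 292.6°.
With cos θ = 0.384, the lit fraction is (1 − 0.384)/2 ≈ 0.308, so 31%.

31%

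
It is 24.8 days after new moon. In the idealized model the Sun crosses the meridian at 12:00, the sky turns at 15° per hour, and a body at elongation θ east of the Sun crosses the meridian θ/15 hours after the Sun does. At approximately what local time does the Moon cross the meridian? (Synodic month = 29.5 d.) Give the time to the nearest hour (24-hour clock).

08:00

The Moon has covered 24.8/29.5 of its cycle, so θ ≈ 360° × 24.8/29.5 = 302.6°.
At 15° of sky rotation per hour, 302.6° corresponds to a 20.18 h lag.
12:00 + 20.18 h ≈ 08:11 → 08:00 to the nearest hour.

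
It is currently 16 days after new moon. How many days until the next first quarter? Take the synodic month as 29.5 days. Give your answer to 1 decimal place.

20.9 days

First quarter occurs at elongation 90°, i.e. at age 29.5 × 90/360 = 7.375 d.
This lunation's first quarter (7.375 d) has passed, so add one period: 36.875 − 16 = 20.875 days.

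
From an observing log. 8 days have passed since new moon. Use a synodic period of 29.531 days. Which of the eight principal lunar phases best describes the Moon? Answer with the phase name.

θ ≈ 360° × 8/29.531 = 98°, which falls in the first quarter sector.

first quarter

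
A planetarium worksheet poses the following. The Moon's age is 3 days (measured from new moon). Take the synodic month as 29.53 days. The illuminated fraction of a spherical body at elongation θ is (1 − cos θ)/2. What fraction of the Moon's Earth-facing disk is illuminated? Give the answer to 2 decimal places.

The Moon has covered 3/29.53 of its cycle, so θ ≈ 360° × 3/29.53 = 36.6°.
Illuminated fraction = (1 − cos 36.6°)/2 = (1 − 0.803)/2 ≈ 0.098.

0.10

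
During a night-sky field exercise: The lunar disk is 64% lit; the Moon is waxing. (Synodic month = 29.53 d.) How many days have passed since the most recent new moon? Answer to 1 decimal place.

8.7 days

From f = (1 − cos θ)/2: cos θ = 1 − 2×0.64 = -0.280; arccos → 106.3°.
The Moon is waxing (0°–180°), so θ = 106.3° directly.
At 360°/29.53 d per day, 106.3° corresponds to 8.72 days.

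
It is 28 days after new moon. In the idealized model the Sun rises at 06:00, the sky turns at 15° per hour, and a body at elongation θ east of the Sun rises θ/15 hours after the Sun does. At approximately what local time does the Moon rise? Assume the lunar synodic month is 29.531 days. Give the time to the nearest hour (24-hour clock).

05:00

Elongation θ = 360° × 28/29.531 ≈ 341.3°.
Delay after the Sun = 341.3° / (15°/h) ≈ 22.76 h.
06:00 + 22.76 h ≈ 04:45 → 05:00 to the nearest hour.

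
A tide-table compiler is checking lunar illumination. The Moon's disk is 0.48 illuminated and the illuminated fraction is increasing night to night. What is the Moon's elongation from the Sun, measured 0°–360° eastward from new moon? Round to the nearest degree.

88°

cos θ = 1 − 2f = 0.040, giving a principal value of 87.7°.
Waxing ⇒ before full, so θ = 87.7°.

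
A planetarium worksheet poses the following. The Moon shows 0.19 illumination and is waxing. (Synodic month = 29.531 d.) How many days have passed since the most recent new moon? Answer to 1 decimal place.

4.2 days

cos θ = 1 − 2f = 0.620, giving a principal value of 51.7°.
Waxing ⇒ before full, so θ = 51.7°.
Age = 29.531 × 51.7°/360° ≈ 4.24 days.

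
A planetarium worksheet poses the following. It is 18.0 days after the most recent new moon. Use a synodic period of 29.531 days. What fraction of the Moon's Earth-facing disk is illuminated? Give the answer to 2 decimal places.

0.89

Phase angle: θ = 360°·(18.0 d)/(29.531 d) = 219.4°.
With cos θ = (-0.772), the lit fraction is (1 − (-0.772))/2 ≈ 0.886.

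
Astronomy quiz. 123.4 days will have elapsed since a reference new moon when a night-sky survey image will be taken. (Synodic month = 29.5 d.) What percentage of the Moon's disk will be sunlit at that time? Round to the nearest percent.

Reduce mod P: 123.4 − 4×29.5 = 5.40 d into the current lunation.
Phase angle: θ = 360°·(5.40 d)/(29.5 d) = 65.9°.
Illuminated fraction = (1 − cos 65.9°)/2 = (1 − 0.408)/2 ≈ 0.296, so 30%.

30%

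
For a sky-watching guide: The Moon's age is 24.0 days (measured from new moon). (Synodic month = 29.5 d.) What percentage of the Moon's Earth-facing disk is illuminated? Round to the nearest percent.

The Moon has covered 24.0/29.5 of its cycle, so θ ≈ 360° × 24.0/29.5 = 292.9°.
With cos θ = 0.389, the lit fraction is (1 − 0.389)/2 ≈ 0.306, so 31%.

31%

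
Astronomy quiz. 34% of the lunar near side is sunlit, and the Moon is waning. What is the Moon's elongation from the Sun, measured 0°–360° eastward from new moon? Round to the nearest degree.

289°

From f = (1 − cos θ)/2: cos θ = 1 − 2×0.34 = 0.320; arccos → 71.3°.
Waning ⇒ past full, so θ = 360° − 71.3° = 288.7°.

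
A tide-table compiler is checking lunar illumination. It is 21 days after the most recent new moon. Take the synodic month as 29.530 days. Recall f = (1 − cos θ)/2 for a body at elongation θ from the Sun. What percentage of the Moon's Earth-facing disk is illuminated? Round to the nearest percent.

The Moon has covered 21/29.530 of its cycle, so θ ≈ 360° × 21/29.530 = 256.0°.
cos 256.0° = (-0.242), so f = (1 − (-0.242))/2 = 0.621, so 62%.

62%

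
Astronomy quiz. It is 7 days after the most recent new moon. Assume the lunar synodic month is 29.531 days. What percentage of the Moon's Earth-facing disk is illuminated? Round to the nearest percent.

46%

Phase angle: θ = 360°·(7 d)/(29.531 d) = 85.3°.
With cos θ = 0.081, the lit fraction is (1 − 0.081)/2 ≈ 0.459, so 46%.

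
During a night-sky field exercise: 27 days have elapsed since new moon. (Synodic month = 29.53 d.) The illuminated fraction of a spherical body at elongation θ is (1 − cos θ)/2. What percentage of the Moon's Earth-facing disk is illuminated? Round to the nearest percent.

7%

Phase angle: θ = 360°·(27 d)/(29.53 d) = 329.2°.
With cos θ = 0.859, the lit fraction is (1 − 0.859)/2 ≈ 0.071, so 7%.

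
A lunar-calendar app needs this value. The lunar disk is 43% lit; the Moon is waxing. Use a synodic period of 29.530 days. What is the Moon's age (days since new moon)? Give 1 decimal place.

cos θ = 1 − 2f = 0.140, giving a principal value of 82.0°.
Before full moon the principal value applies: θ = 82.0°.
Age = 29.530 × 82.0°/360° ≈ 6.72 days.

6.7 days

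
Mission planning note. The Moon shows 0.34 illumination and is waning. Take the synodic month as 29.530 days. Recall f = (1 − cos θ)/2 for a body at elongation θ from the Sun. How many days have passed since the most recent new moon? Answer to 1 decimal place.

From f = (1 − cos θ)/2: cos θ = 1 − 2×0.34 = 0.320; arccos → 71.3°.
Since the Moon is past full (waning), take the reflex angle: θ = 360° − 71.3° = 288.7°.
At 360°/29.530 d per day, 288.7° corresponds to 23.68 days.

23.7 days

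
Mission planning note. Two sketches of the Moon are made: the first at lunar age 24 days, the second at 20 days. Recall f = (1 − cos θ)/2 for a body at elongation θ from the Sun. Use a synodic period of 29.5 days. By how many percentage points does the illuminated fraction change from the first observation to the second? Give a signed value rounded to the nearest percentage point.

+41 percentage points

θ₁ = 360° × 24/29.5 = 292.9°, f₁ = (1 − cos θ₁)/2 = 0.306.
θ₂ = 360° × 20/29.5 = 244.1°, f₂ = (1 − cos θ₂)/2 = 0.719.
Change = f₂ − f₁ = +0.413 → +41 percentage points.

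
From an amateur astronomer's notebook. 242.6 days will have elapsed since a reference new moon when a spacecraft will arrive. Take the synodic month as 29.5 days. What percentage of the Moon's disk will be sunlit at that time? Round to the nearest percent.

242.6/29.5 = 8.224 lunations, so 8 complete cycles and 6.60 d into the next.
Phase angle: θ = 360°·(6.60 d)/(29.5 d) = 80.5°.
Illuminated fraction = (1 − cos 80.5°)/2 = (1 − 0.164)/2 ≈ 0.418, so 42%.

42%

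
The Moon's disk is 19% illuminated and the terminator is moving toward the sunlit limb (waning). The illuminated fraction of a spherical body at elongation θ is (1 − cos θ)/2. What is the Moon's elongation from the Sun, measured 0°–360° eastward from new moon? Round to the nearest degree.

308°

cos θ = 1 − 2f = 0.620, giving a principal value of 51.7°.
A waning Moon lies in 180°–360°, so θ = 360° − 51.7° = 308.3°.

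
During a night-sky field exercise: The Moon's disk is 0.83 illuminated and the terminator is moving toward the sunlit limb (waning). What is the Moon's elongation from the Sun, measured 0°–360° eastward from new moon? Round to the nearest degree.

From f = (1 − cos θ)/2: cos θ = 1 − 2×0.83 = -0.660; arccos → 131.3°.
Since the Moon is past full (waning), take the reflex angle: θ = 360° − 131.3° = 228.7°.

229°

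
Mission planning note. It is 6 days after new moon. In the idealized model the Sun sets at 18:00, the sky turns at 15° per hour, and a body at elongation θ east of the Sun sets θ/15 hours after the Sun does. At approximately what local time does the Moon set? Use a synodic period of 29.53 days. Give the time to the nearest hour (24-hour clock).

23:00

Phase angle: θ = 360°·(6 d)/(29.53 d) = 73.1°.
At 15° of sky rotation per hour, 73.1° corresponds to a 4.88 h lag.
18:00 + 4.88 h ≈ 22:53 → 23:00 to the nearest hour.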